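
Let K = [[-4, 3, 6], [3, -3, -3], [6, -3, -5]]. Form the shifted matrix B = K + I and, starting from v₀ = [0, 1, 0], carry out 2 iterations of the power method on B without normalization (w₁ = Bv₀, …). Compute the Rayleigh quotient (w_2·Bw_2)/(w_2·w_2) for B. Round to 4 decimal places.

-11.4266

B = K + I has rows (-3, 3, 6); (3, -2, -3); (6, -3, -4)
w1 = Bv₀ = (3, -2, -3)
w2 = Bw1 = (-33, 22, 36)
Bw2 = (381, -251, -408)
w2·Bw2 = -32783; w2·w2 = 2869; μ ≈ -32783/2869 = -11.4266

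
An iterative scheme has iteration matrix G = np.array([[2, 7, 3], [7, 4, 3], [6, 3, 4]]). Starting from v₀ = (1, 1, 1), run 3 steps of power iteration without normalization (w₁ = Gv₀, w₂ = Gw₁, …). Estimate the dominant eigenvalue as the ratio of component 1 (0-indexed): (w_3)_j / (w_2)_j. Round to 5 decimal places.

13.07821

w1 = Gv₀ = (12, 14, 13)
w2 = Gw1 = (161, 179, 166)
w3 = Gw2 = (2073, 2341, 2167)
Ratio at component: 2341 / 179 = 13.07821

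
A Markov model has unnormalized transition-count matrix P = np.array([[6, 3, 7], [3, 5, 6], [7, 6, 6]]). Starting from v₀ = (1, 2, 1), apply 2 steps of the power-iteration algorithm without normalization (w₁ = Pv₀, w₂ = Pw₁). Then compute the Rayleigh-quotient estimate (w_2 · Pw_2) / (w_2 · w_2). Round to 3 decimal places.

w1 = Pv₀ = (6·1 + 3·2 + 7·1; 3·1 + 5·2 + 6·1; 7·1 + 6·2 + 6·1) = (19, 19, 25)
w2 = Pw1 = (6·19 + 3·19 + 7·25; 3·19 + 5·19 + 6·25; 7·19 + 6·19 + 6·25) = (346, 302, 397)
Pw2 = (5761, 4930, 6616)
w2·Pw2 = 346·5761 + 302·4930 + 397·6616 = 6108718; w2·w2 = 346·346 + 302·302 + 397·397 = 368529
λ ≈ 6108718/368529 = 16.576

16.576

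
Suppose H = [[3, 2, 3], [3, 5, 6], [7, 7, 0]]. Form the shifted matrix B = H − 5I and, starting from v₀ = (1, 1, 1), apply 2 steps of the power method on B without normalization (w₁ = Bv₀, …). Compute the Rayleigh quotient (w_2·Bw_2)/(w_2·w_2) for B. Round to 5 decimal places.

B = H − 5I has rows (-2, 2, 3); (3, 0, 6); (7, 7, -5)
w1 = Bv₀ = (3, 9, 9)
w2 = Bw1 = (39, 63, 39)
Bw2 = (165, 351, 519)
w2·Bw2 = 48789; w2·w2 = 7011; μ ≈ 48789/7011 = 6.95892

μ ≈ 6.95892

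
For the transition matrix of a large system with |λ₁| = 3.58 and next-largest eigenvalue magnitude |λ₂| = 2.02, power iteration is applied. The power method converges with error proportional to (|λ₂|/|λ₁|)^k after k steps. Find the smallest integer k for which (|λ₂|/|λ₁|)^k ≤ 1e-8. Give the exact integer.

33

|λ₂/λ₁| = 2.02/3.58 = 0.56425
Need k ≥ ln(1e-8) / ln(0.56425) = -18.4207 / -0.5723 ≈ 32.189
Smallest integer k satisfying the bound: 33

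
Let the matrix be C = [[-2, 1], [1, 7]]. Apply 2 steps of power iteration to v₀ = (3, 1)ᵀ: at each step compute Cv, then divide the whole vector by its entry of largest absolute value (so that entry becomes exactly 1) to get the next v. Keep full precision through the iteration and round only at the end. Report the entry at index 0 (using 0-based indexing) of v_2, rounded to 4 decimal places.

Cv0 = (-5.00000, 10.00000); divide by 10.00000 → v1 = (-0.50000, 1.00000)
Cv1 = (2.00000, 6.50000); divide by 6.50000 → v2 = (0.30769, 1.00000)
Requested entry of v2: 20/65 = 0.3077

0.3077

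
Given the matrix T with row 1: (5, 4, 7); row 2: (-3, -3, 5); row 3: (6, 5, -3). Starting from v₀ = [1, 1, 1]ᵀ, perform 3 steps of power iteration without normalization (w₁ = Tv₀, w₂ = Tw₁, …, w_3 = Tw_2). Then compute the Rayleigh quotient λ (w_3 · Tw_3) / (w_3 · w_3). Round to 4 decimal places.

w1 = Tv₀ = (5·1 + 4·1 + 7·1; (-3)·1 + (-3)·1 + 5·1; 6·1 + 5·1 + (-3)·1) = (16, -1, 8)
w2 = Tw1 = (5·16 + 4·(-1) + 7·8; (-3)·16 + (-3)·(-1) + 5·8; 6·16 + 5·(-1) + (-3)·8) = (132, -5, 67)
w3 = Tw2 = (1109, -46, 566)
Tw3 = (9323, -359, 4726)
w3·Tw3 = 1109·9323 + (-46)·(-359) + 566·4726 = 13030637; w3·w3 = 1109·1109 + (-46)·(-46) + 566·566 = 1552353
λ ≈ 13030637/1552353 = 8.3941

8.3941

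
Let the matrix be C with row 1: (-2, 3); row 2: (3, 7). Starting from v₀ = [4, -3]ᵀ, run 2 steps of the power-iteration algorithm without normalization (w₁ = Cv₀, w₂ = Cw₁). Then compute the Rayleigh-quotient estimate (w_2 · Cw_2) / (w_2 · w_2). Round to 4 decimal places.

6.5992

w1 = Cv₀ = ((-2)·4 + 3·(-3); 3·4 + 7·(-3)) = (-17, -9)
w2 = Cw1 = ((-2)·(-17) + 3·(-9); 3·(-17) + 7·(-9)) = (7, -114)
Cw2 = (-356, -777)
w2·Cw2 = 7·(-356) + (-114)·(-777) = 86086; w2·w2 = 7·7 + (-114)·(-114) = 13045
λ ≈ 86086/13045 = 6.5992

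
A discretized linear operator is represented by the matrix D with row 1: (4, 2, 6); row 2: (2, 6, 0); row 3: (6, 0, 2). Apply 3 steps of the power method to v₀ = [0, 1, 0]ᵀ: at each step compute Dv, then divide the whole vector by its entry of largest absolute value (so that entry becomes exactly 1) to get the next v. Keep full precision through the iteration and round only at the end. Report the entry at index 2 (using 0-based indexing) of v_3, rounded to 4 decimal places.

0.5143

Dv0 = (2.00000, 6.00000, 0.00000); divide by 6.00000 → v1 = (0.33333, 1.00000, 0.00000)
Dv1 = (3.33333, 6.66667, 2.00000); divide by 6.66667 → v2 = (0.50000, 1.00000, 0.30000)
Dv2 = (5.80000, 7.00000, 3.60000); divide by 7.00000 → v3 = (0.82857, 1.00000, 0.51429)
Requested entry of v3: 144/280 = 0.5143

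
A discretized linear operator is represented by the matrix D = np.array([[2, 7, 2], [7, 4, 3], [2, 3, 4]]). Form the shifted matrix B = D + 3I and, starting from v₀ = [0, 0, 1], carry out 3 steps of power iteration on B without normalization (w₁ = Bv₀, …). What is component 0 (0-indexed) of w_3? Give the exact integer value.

741

B = D + 3I has rows (5, 7, 2); (7, 7, 3); (2, 3, 7)
w1 = Bv₀ = (5·0 + 7·0 + 2·1; 7·0 + 7·0 + 3·1; 2·0 + 3·0 + 7·1) = (2, 3, 7)
w2 = Bw1 = (5·2 + 7·3 + 2·7; 7·2 + 7·3 + 3·7; 2·2 + 3·3 + 7·7) = (45, 56, 62)
w3 = Bw2 = (741, 893, 692)
Requested component of w3: 741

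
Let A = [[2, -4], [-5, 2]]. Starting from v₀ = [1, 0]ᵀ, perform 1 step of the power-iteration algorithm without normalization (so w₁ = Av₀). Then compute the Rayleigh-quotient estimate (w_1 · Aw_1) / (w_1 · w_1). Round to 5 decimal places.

w1 = Av₀ = (2, -5)
Aw1 = (24, -20)
w1·Aw1 = 2·24 + (-5)·(-20) = 148; w1·w1 = 2·2 + (-5)·(-5) = 29
λ ≈ 148/29 = 5.10345

λ ≈ 5.10345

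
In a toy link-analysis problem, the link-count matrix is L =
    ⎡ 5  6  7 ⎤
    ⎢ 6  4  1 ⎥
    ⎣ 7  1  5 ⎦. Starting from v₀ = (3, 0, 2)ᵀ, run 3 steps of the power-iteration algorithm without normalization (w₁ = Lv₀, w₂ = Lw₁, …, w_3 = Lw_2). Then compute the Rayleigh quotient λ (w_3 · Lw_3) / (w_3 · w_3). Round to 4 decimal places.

λ ≈ 14.5104

w1 = Lv₀ = (5·3 + 6·0 + 7·2; 6·3 + 4·0 + 1·2; 7·3 + 1·0 + 5·2) = (29, 20, 31)
w2 = Lw1 = (5·29 + 6·20 + 7·31; 6·29 + 4·20 + 1·31; 7·29 + 1·20 + 5·31) = (482, 285, 378)
w3 = Lw2 = (6766, 4410, 5549)
Lw3 = (99133, 63785, 79517)
w3·Lw3 = 6766·99133 + 4410·63785 + 5549·79517 = 1393265561; w3·w3 = 6766·6766 + 4410·4410 + 5549·5549 = 96018257
λ ≈ 1393265561/96018257 = 14.5104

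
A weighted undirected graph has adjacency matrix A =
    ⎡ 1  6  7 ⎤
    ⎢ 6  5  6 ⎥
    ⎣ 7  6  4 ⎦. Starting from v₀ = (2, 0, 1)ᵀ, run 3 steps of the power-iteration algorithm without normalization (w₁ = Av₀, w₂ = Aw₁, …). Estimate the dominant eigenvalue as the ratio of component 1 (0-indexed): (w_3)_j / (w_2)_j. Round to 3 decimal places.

w1 = Av₀ = (1·2 + 6·0 + 7·1; 6·2 + 5·0 + 6·1; 7·2 + 6·0 + 4·1) = (9, 18, 18)
w2 = Aw1 = (1·9 + 6·18 + 7·18; 6·9 + 5·18 + 6·18; 7·9 + 6·18 + 4·18) = (243, 252, 243)
w3 = Aw2 = (3456, 4176, 4185)
Ratio at component: 4176 / 252 = 16.571

λ ≈ 16.571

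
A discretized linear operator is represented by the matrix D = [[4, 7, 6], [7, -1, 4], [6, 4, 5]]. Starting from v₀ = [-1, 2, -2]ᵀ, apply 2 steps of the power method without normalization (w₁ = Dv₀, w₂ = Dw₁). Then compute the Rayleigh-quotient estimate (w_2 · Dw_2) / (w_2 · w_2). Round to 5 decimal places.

w1 = Dv₀ = (-2, -17, -8)
w2 = Dw1 = (-175, -29, -120)
Dw2 = (-1623, -1676, -1766)
w2·Dw2 = (-175)·(-1623) + (-29)·(-1676) + (-120)·(-1766) = 544549; w2·w2 = (-175)·(-175) + (-29)·(-29) + (-120)·(-120) = 45866
λ ≈ 544549/45866 = 11.87261

λ ≈ 11.87261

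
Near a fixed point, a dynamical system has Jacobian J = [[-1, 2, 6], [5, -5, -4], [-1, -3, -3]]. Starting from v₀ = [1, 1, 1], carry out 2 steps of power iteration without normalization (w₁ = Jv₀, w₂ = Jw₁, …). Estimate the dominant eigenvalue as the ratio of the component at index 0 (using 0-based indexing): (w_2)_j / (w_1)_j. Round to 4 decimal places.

-8.1429

w1 = Jv₀ = ((-1)·1 + 2·1 + 6·1; 5·1 + (-5)·1 + (-4)·1; (-1)·1 + (-3)·1 + (-3)·1) = (7, -4, -7)
w2 = Jw1 = ((-1)·7 + 2·(-4) + 6·(-7); 5·7 + (-5)·(-4) + (-4)·(-7); (-1)·7 + (-3)·(-4) + (-3)·(-7)) = (-57, 83, 26)
Ratio at component: -57 / 7 = -8.1429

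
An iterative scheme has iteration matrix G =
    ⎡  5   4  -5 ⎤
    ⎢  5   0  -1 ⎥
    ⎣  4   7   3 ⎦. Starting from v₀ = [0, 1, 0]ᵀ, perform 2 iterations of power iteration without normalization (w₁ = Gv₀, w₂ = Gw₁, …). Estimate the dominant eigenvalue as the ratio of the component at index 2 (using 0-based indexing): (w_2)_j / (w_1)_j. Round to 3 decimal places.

w1 = Gv₀ = (4, 0, 7)
w2 = Gw1 = (-15, 13, 37)
Ratio at component: 37 / 7 = 5.286

λ ≈ 5.286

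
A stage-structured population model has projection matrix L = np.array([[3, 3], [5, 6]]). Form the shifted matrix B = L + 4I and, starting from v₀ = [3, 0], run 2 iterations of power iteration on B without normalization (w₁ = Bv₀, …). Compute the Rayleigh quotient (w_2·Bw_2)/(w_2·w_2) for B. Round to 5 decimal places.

μ ≈ 12.75877

B = L + 4I has rows (7, 3); (5, 10)
w1 = Bv₀ = (7·3 + 3·0; 5·3 + 10·0) = (21, 15)
w2 = Bw1 = (7·21 + 3·15; 5·21 + 10·15) = (192, 255)
Bw2 = (2109, 3510)
w2·Bw2 = 1299978; w2·w2 = 101889; μ ≈ 1299978/101889 = 12.75877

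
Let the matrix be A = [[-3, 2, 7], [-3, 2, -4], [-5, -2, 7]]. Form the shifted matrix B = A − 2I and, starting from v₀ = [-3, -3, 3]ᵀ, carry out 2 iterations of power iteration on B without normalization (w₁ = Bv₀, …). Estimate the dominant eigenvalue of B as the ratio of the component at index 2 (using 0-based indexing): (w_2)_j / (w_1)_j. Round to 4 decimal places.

1.0000

B = A − 2I has rows (-5, 2, 7); (-3, 0, -4); (-5, -2, 5)
w1 = Bv₀ = ((-5)·(-3) + 2·(-3) + 7·3; (-3)·(-3) + 0·(-3) + (-4)·3; (-5)·(-3) + (-2)·(-3) + 5·3) = (30, -3, 36)
w2 = Bw1 = ((-5)·30 + 2·(-3) + 7·36; (-3)·30 + 0·(-3) + (-4)·36; (-5)·30 + (-2)·(-3) + 5·36) = (96, -234, 36)
Ratio: 36/36 = 1.0000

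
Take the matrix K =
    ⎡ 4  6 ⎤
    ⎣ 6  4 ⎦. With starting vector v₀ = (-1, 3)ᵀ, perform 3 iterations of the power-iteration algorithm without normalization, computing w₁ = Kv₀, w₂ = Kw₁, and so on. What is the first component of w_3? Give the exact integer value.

w1 = Kv₀ = (4·(-1) + 6·3; 6·(-1) + 4·3) = (14, 6)
w2 = Kw1 = (4·14 + 6·6; 6·14 + 4·6) = (92, 108)
w3 = Kw2 = (1016, 984)
The requested component of w3 is 1016.

1016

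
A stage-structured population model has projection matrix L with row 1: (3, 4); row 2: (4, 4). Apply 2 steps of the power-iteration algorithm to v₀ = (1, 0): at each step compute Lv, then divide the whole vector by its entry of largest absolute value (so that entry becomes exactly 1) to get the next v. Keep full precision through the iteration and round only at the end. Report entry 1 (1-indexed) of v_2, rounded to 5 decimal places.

Lv0 = (3.000000, 4.000000); divide by 4.000000 → v1 = (0.750000, 1.000000)
Lv1 = (6.250000, 7.000000); divide by 7.000000 → v2 = (0.892857, 1.000000)
Requested entry of v2: 25/28 = 0.89286

0.89286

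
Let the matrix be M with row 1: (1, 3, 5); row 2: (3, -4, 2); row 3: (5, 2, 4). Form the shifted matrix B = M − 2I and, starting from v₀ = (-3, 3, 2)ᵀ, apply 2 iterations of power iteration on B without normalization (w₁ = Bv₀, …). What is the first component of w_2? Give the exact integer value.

-116

B = M − 2I has rows (-1, 3, 5); (3, -6, 2); (5, 2, 2)
w1 = Bv₀ = ((-1)·(-3) + 3·3 + 5·2; 3·(-3) + (-6)·3 + 2·2; 5·(-3) + 2·3 + 2·2) = (22, -23, -5)
w2 = Bw1 = ((-1)·22 + 3·(-23) + 5·(-5); 3·22 + (-6)·(-23) + 2·(-5); 5·22 + 2·(-23) + 2·(-5)) = (-116, 194, 54)
Requested component of w2: -116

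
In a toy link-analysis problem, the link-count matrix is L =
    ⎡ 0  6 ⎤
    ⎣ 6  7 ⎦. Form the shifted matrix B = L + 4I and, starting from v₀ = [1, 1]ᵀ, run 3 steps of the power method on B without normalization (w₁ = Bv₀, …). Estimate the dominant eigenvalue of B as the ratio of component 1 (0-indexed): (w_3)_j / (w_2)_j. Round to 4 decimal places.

μ ≈ 14.4494

B = L + 4I has rows (4, 6); (6, 11)
w1 = Bv₀ = (4·1 + 6·1; 6·1 + 11·1) = (10, 17)
w2 = Bw1 = (4·10 + 6·17; 6·10 + 11·17) = (142, 247)
w3 = Bw2 = (2050, 3569)
Ratio: 3569/247 = 14.4494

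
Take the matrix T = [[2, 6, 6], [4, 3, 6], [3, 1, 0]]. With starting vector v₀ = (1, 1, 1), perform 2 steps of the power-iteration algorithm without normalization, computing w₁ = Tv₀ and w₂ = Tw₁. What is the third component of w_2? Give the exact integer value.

55

w1 = Tv₀ = (2·1 + 6·1 + 6·1; 4·1 + 3·1 + 6·1; 3·1 + 1·1 + 0·1) = (14, 13, 4)
w2 = Tw1 = (2·14 + 6·13 + 6·4; 4·14 + 3·13 + 6·4; 3·14 + 1·13 + 0·4) = (130, 119, 55)
The requested component of w2 is 55.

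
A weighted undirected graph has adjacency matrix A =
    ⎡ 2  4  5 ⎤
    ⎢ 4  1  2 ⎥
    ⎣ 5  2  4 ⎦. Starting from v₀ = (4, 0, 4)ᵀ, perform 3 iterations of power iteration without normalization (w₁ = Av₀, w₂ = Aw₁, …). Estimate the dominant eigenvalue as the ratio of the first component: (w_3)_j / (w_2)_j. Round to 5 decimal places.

w1 = Av₀ = (2·4 + 4·0 + 5·4; 4·4 + 1·0 + 2·4; 5·4 + 2·0 + 4·4) = (28, 24, 36)
w2 = Aw1 = (2·28 + 4·24 + 5·36; 4·28 + 1·24 + 2·36; 5·28 + 2·24 + 4·36) = (332, 208, 332)
w3 = Aw2 = (3156, 2200, 3404)
Ratio at component: 3156 / 332 = 9.50602

9.50602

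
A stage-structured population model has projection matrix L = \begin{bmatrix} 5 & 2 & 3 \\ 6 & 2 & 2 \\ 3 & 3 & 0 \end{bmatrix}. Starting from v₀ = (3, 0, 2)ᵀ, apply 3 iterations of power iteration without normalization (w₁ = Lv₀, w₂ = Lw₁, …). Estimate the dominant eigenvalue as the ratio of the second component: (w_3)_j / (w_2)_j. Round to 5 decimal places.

w1 = Lv₀ = (21, 22, 9)
w2 = Lw1 = (176, 188, 129)
w3 = Lw2 = (1643, 1690, 1092)
Ratio at component: 1690 / 188 = 8.98936

λ ≈ 8.98936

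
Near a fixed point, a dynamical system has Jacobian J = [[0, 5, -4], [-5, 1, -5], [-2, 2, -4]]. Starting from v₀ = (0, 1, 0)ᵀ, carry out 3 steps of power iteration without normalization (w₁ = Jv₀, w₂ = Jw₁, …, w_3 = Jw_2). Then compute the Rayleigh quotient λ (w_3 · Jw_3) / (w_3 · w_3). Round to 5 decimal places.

0.30820

w1 = Jv₀ = (5, 1, 2)
w2 = Jw1 = (-3, -34, -16)
w3 = Jw2 = (-106, 61, 2)
Jw3 = (297, 581, 326)
w3·Jw3 = (-106)·297 + 61·581 + 2·326 = 4611; w3·w3 = (-106)·(-106) + 61·61 + 2·2 = 14961
λ ≈ 4611/14961 = 0.30820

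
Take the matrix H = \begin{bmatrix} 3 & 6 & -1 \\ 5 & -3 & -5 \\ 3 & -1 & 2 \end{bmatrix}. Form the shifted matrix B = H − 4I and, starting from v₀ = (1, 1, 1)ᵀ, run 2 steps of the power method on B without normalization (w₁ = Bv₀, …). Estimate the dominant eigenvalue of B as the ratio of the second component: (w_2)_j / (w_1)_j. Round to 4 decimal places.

B = H − 4I has rows (-1, 6, -1); (5, -7, -5); (3, -1, -2)
w1 = Bv₀ = ((-1)·1 + 6·1 + (-1)·1; 5·1 + (-7)·1 + (-5)·1; 3·1 + (-1)·1 + (-2)·1) = (4, -7, 0)
w2 = Bw1 = ((-1)·4 + 6·(-7) + (-1)·0; 5·4 + (-7)·(-7) + (-5)·0; 3·4 + (-1)·(-7) + (-2)·0) = (-46, 69, 19)
Ratio: 69/-7 = -9.8571

-9.8571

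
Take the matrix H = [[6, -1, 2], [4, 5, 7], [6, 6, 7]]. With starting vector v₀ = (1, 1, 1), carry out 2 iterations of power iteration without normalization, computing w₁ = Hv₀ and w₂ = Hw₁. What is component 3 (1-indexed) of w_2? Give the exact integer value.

w1 = Hv₀ = (6·1 + (-1)·1 + 2·1; 4·1 + 5·1 + 7·1; 6·1 + 6·1 + 7·1) = (7, 16, 19)
w2 = Hw1 = (6·7 + (-1)·16 + 2·19; 4·7 + 5·16 + 7·19; 6·7 + 6·16 + 7·19) = (64, 241, 271)
The requested component of w2 is 271.

271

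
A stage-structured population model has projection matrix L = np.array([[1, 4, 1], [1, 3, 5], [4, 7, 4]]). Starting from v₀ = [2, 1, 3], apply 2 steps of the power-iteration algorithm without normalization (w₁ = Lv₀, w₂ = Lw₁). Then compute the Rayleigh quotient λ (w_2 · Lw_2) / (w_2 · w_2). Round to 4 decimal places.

λ ≈ 10.6036

w1 = Lv₀ = (1·2 + 4·1 + 1·3; 1·2 + 3·1 + 5·3; 4·2 + 7·1 + 4·3) = (9, 20, 27)
w2 = Lw1 = (1·9 + 4·20 + 1·27; 1·9 + 3·20 + 5·27; 4·9 + 7·20 + 4·27) = (116, 204, 284)
Lw2 = (1216, 2148, 3028)
w2·Lw2 = 116·1216 + 204·2148 + 284·3028 = 1439200; w2·w2 = 116·116 + 204·204 + 284·284 = 135728
λ ≈ 1439200/135728 = 10.6036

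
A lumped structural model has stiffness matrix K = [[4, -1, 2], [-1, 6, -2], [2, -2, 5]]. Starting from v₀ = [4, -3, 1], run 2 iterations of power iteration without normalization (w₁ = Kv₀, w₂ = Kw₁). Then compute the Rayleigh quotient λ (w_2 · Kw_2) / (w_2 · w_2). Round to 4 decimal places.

w1 = Kv₀ = (4·4 + (-1)·(-3) + 2·1; (-1)·4 + 6·(-3) + (-2)·1; 2·4 + (-2)·(-3) + 5·1) = (21, -24, 19)
w2 = Kw1 = (4·21 + (-1)·(-24) + 2·19; (-1)·21 + 6·(-24) + (-2)·19; 2·21 + (-2)·(-24) + 5·19) = (146, -203, 185)
Kw2 = (1157, -1734, 1623)
w2·Kw2 = 146·1157 + (-203)·(-1734) + 185·1623 = 821179; w2·w2 = 146·146 + (-203)·(-203) + 185·185 = 96750
λ ≈ 821179/96750 = 8.4876

λ ≈ 8.4876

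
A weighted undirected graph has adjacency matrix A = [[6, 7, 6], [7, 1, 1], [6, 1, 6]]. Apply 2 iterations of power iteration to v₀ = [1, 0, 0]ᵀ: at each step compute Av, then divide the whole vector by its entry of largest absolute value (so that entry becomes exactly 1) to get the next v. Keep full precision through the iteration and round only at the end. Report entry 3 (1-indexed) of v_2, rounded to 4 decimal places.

Av0 = (6.00000, 7.00000, 6.00000); divide by 7.00000 → v1 = (0.85714, 1.00000, 0.85714)
Av1 = (17.28571, 7.85714, 11.28571); divide by 17.28571 → v2 = (1.00000, 0.45455, 0.65289)
Requested entry of v2: 79/121 = 0.6529

0.6529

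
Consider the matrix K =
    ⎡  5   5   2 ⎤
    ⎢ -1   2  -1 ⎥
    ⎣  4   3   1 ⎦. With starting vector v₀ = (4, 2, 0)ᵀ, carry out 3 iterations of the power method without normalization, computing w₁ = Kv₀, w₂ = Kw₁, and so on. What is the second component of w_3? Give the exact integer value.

w1 = Kv₀ = (5·4 + 5·2 + 2·0; (-1)·4 + 2·2 + (-1)·0; 4·4 + 3·2 + 1·0) = (30, 0, 22)
w2 = Kw1 = (5·30 + 5·0 + 2·22; (-1)·30 + 2·0 + (-1)·22; 4·30 + 3·0 + 1·22) = (194, -52, 142)
w3 = Kw2 = (994, -440, 762)
The requested component of w3 is -440.

-440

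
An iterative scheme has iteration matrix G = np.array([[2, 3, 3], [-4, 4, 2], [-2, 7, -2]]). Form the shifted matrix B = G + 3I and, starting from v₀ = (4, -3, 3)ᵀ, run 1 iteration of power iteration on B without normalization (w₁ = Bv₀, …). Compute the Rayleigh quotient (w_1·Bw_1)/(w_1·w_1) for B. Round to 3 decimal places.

B = G + 3I has rows (5, 3, 3); (-4, 7, 2); (-2, 7, 1)
w1 = Bv₀ = (5·4 + 3·(-3) + 3·3; (-4)·4 + 7·(-3) + 2·3; (-2)·4 + 7·(-3) + 1·3) = (20, -31, -26)
Bw1 = (-71, -349, -283)
w1·Bw1 = 16757; w1·w1 = 2037; μ ≈ 16757/2037 = 8.226

8.226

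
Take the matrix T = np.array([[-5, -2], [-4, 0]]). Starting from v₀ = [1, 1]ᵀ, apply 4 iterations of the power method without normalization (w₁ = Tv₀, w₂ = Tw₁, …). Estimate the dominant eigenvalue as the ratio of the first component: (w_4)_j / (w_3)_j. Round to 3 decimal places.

λ ≈ -6.269

w1 = Tv₀ = ((-5)·1 + (-2)·1; (-4)·1 + 0·1) = (-7, -4)
w2 = Tw1 = ((-5)·(-7) + (-2)·(-4); (-4)·(-7) + 0·(-4)) = (43, 28)
w3 = Tw2 = (-271, -172)
w4 = Tw3 = (1699, 1084)
Ratio at component: 1699 / -271 = -6.269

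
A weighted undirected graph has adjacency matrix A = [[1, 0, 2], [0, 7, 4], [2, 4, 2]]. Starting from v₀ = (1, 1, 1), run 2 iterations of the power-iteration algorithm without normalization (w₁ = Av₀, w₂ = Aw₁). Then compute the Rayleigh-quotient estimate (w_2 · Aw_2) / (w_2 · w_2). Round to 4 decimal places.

w1 = Av₀ = (1·1 + 0·1 + 2·1; 0·1 + 7·1 + 4·1; 2·1 + 4·1 + 2·1) = (3, 11, 8)
w2 = Aw1 = (1·3 + 0·11 + 2·8; 0·3 + 7·11 + 4·8; 2·3 + 4·11 + 2·8) = (19, 109, 66)
Aw2 = (151, 1027, 606)
w2·Aw2 = 19·151 + 109·1027 + 66·606 = 154808; w2·w2 = 19·19 + 109·109 + 66·66 = 16598
λ ≈ 154808/16598 = 9.3269

λ ≈ 9.3269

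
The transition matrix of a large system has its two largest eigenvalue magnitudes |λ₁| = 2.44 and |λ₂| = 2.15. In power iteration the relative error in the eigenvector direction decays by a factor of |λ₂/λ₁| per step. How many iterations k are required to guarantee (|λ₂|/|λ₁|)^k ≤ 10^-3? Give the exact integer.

|λ₂/λ₁| = 2.15/2.44 = 0.88115
Need k ≥ ln(10^-3) / ln(0.88115) = -6.9078 / -0.1265 ≈ 54.594
Smallest integer k satisfying the bound: 55

55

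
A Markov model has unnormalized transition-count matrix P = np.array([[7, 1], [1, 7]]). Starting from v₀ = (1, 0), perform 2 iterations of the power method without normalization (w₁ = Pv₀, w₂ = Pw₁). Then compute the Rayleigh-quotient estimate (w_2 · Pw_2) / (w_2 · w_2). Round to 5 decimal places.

w1 = Pv₀ = (7·1 + 1·0; 1·1 + 7·0) = (7, 1)
w2 = Pw1 = (7·7 + 1·1; 1·7 + 7·1) = (50, 14)
Pw2 = (364, 148)
w2·Pw2 = 50·364 + 14·148 = 20272; w2·w2 = 50·50 + 14·14 = 2696
λ ≈ 20272/2696 = 7.51929

λ ≈ 7.51929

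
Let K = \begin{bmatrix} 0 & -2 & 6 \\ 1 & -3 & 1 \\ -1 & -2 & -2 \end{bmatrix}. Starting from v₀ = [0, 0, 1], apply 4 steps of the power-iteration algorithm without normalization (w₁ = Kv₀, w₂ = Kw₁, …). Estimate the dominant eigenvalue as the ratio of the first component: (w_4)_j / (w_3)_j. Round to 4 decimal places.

w1 = Kv₀ = (0·0 + (-2)·0 + 6·1; 1·0 + (-3)·0 + 1·1; (-1)·0 + (-2)·0 + (-2)·1) = (6, 1, -2)
w2 = Kw1 = (0·6 + (-2)·1 + 6·(-2); 1·6 + (-3)·1 + 1·(-2); (-1)·6 + (-2)·1 + (-2)·(-2)) = (-14, 1, -4)
w3 = Kw2 = (-26, -21, 20)
w4 = Kw3 = (162, 57, 28)
Ratio at component: 162 / -26 = -6.2308

λ ≈ -6.2308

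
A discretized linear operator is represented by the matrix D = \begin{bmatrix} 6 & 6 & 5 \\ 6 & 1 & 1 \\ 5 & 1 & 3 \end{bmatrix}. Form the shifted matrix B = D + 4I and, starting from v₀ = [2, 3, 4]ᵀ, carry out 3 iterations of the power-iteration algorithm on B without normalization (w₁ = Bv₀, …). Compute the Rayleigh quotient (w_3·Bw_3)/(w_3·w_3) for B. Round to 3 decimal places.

16.421

B = D + 4I has rows (10, 6, 5); (6, 5, 1); (5, 1, 7)
w1 = Bv₀ = (58, 31, 41)
w2 = Bw1 = (971, 544, 608)
w3 = Bw2 = (16014, 9154, 9655)
Bw3 = (263339, 151509, 156809)
w3·Bw3 = 7118015027; w3·w3 = 433462937; μ ≈ 7118015027/433462937 = 16.421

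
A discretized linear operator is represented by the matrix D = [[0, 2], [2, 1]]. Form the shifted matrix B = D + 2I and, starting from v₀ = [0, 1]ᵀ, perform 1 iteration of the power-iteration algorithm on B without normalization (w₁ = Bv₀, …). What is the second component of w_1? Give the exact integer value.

B = D + 2I has rows (2, 2); (2, 3)
w1 = Bv₀ = (2·0 + 2·1; 2·0 + 3·1) = (2, 3)
Requested component of w1: 3

3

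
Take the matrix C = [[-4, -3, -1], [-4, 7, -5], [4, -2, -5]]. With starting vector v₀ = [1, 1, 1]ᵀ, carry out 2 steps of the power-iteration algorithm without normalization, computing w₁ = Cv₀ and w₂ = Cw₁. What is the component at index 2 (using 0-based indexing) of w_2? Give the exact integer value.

-13

w1 = Cv₀ = (-8, -2, -3)
w2 = Cw1 = (41, 33, -13)
The requested component of w2 is -13.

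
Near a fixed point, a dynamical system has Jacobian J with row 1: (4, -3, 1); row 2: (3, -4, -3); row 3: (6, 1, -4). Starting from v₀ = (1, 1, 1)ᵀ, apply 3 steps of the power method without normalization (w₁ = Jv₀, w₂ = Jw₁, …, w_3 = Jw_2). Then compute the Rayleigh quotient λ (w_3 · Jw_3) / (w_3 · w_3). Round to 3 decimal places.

-1.854

w1 = Jv₀ = (2, -4, 3)
w2 = Jw1 = (23, 13, -4)
w3 = Jw2 = (49, 29, 167)
Jw3 = (276, -470, -345)
w3·Jw3 = 49·276 + 29·(-470) + 167·(-345) = -57721; w3·w3 = 49·49 + 29·29 + 167·167 = 31131
λ ≈ -57721/31131 = -1.854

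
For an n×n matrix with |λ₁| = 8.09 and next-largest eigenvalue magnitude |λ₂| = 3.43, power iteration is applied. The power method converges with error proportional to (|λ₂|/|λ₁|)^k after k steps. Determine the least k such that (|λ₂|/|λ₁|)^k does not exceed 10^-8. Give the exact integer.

22

|λ₂/λ₁| = 3.43/8.09 = 0.42398
Need k ≥ ln(10^-8) / ln(0.42398) = -18.4207 / -0.8581 ≈ 21.468
Smallest integer k satisfying the bound: 22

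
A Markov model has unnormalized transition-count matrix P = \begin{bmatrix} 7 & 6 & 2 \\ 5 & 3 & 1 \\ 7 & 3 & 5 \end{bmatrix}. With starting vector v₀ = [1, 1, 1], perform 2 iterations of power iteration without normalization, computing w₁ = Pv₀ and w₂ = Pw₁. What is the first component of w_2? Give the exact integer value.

189

w1 = Pv₀ = (7·1 + 6·1 + 2·1; 5·1 + 3·1 + 1·1; 7·1 + 3·1 + 5·1) = (15, 9, 15)
w2 = Pw1 = (7·15 + 6·9 + 2·15; 5·15 + 3·9 + 1·15; 7·15 + 3·9 + 5·15) = (189, 117, 207)
The requested component of w2 is 189.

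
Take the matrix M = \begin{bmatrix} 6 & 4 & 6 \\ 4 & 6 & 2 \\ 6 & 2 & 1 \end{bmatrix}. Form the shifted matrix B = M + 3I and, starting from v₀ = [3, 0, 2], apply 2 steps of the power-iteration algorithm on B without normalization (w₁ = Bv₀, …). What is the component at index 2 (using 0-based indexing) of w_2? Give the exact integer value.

370

B = M + 3I has rows (9, 4, 6); (4, 9, 2); (6, 2, 4)
w1 = Bv₀ = (9·3 + 4·0 + 6·2; 4·3 + 9·0 + 2·2; 6·3 + 2·0 + 4·2) = (39, 16, 26)
w2 = Bw1 = (9·39 + 4·16 + 6·26; 4·39 + 9·16 + 2·26; 6·39 + 2·16 + 4·26) = (571, 352, 370)
Requested component of w2: 370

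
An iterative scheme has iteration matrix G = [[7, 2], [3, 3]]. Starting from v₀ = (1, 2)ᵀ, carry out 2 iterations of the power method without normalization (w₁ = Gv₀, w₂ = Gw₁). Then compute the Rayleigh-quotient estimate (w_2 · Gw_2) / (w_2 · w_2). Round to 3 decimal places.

w1 = Gv₀ = (11, 9)
w2 = Gw1 = (95, 60)
Gw2 = (785, 465)
w2·Gw2 = 95·785 + 60·465 = 102475; w2·w2 = 95·95 + 60·60 = 12625
λ ≈ 102475/12625 = 8.117

8.117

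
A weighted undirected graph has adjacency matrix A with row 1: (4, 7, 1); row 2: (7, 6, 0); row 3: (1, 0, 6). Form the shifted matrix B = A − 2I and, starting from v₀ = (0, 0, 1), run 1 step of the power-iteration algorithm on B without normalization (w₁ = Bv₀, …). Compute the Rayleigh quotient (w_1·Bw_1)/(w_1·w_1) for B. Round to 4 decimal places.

B = A − 2I has rows (2, 7, 1); (7, 4, 0); (1, 0, 4)
w1 = Bv₀ = (1, 0, 4)
Bw1 = (6, 7, 17)
w1·Bw1 = 74; w1·w1 = 17; μ ≈ 74/17 = 4.3529

μ ≈ 4.3529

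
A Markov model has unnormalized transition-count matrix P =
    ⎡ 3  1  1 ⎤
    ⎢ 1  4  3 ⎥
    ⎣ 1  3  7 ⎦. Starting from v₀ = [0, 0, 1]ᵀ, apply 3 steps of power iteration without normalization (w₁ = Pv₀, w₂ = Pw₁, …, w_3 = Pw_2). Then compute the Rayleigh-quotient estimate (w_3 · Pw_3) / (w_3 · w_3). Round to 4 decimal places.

9.1608

w1 = Pv₀ = (1, 3, 7)
w2 = Pw1 = (13, 34, 59)
w3 = Pw2 = (132, 326, 528)
Pw3 = (1250, 3020, 4806)
w3·Pw3 = 132·1250 + 326·3020 + 528·4806 = 3687088; w3·w3 = 132·132 + 326·326 + 528·528 = 402484
λ ≈ 3687088/402484 = 9.1608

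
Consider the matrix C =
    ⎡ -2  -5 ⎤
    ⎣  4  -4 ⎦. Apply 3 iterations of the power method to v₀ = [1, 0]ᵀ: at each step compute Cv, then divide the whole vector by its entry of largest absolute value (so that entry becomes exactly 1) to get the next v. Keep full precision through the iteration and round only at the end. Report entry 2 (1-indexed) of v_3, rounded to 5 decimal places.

0.21053

Cv0 = (-2.000000, 4.000000); divide by 4.000000 → v1 = (-0.500000, 1.000000)
Cv1 = (-4.000000, -6.000000); divide by -6.000000 → v2 = (0.666667, 1.000000)
Cv2 = (-6.333333, -1.333333); divide by -6.333333 → v3 = (1.000000, 0.210526)
Requested entry of v3: 32/152 = 0.21053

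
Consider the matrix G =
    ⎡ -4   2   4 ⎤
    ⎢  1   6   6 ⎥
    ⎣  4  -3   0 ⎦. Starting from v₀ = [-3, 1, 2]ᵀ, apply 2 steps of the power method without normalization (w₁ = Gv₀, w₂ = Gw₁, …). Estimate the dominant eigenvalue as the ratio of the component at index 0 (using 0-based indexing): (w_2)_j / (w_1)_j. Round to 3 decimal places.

λ ≈ -5.364

w1 = Gv₀ = (22, 15, -15)
w2 = Gw1 = (-118, 22, 43)
Ratio at component: -118 / 22 = -5.364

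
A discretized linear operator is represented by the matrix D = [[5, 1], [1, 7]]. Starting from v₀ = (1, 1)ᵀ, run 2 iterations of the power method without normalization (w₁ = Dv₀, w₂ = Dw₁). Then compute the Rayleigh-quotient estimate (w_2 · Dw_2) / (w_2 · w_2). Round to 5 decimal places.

w1 = Dv₀ = (5·1 + 1·1; 1·1 + 7·1) = (6, 8)
w2 = Dw1 = (5·6 + 1·8; 1·6 + 7·8) = (38, 62)
Dw2 = (252, 472)
w2·Dw2 = 38·252 + 62·472 = 38840; w2·w2 = 38·38 + 62·62 = 5288
λ ≈ 38840/5288 = 7.34493

λ ≈ 7.34493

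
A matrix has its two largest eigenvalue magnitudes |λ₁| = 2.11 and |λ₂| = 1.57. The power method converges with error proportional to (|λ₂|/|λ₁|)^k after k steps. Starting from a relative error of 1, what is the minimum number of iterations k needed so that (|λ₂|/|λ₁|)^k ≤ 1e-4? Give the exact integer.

32

|λ₂/λ₁| = 1.57/2.11 = 0.74408
Need k ≥ ln(1e-4) / ln(0.74408) = -9.2103 / -0.2956 ≈ 31.157
Smallest integer k satisfying the bound: 32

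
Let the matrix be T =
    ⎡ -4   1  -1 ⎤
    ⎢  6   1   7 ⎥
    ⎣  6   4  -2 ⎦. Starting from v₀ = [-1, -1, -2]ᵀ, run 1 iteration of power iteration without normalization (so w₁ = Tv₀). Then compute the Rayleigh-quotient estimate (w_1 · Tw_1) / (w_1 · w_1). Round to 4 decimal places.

w1 = Tv₀ = (5, -21, -6)
Tw1 = (-35, -33, -42)
w1·Tw1 = 5·(-35) + (-21)·(-33) + (-6)·(-42) = 770; w1·w1 = 5·5 + (-21)·(-21) + (-6)·(-6) = 502
λ ≈ 770/502 = 1.5339

1.5339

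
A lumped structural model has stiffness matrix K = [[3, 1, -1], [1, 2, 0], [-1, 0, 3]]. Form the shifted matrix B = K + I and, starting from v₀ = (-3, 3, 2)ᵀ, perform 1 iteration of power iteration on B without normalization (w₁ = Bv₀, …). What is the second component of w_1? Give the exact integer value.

B = K + I has rows (4, 1, -1); (1, 3, 0); (-1, 0, 4)
w1 = Bv₀ = (4·(-3) + 1·3 + (-1)·2; 1·(-3) + 3·3 + 0·2; (-1)·(-3) + 0·3 + 4·2) = (-11, 6, 11)
Requested component of w1: 6

6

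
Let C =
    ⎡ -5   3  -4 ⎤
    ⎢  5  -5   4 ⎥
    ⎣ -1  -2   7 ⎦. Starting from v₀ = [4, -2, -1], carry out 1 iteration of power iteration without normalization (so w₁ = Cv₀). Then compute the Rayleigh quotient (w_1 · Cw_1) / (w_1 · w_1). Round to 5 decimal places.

-9.23656

w1 = Cv₀ = (-22, 26, -7)
Cw1 = (216, -268, -79)
w1·Cw1 = (-22)·216 + 26·(-268) + (-7)·(-79) = -11167; w1·w1 = (-22)·(-22) + 26·26 + (-7)·(-7) = 1209
λ ≈ -11167/1209 = -9.23656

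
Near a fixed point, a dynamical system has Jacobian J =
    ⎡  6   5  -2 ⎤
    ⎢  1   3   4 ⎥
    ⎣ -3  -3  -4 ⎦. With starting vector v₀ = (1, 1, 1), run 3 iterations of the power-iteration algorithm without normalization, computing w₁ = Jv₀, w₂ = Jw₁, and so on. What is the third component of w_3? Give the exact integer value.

-277

w1 = Jv₀ = (9, 8, -10)
w2 = Jw1 = (114, -7, -11)
w3 = Jw2 = (671, 49, -277)
The requested component of w3 is -277.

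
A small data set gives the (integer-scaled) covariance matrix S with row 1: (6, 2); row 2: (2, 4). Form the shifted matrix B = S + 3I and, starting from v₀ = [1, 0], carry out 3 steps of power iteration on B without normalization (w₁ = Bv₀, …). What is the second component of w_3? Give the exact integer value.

B = S + 3I has rows (9, 2); (2, 7)
w1 = Bv₀ = (9, 2)
w2 = Bw1 = (85, 32)
w3 = Bw2 = (829, 394)
Requested component of w3: 394

394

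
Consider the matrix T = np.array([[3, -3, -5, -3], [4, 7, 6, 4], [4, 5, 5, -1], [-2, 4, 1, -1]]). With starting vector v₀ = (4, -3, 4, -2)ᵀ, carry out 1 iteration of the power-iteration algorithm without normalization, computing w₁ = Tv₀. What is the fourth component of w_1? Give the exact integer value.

-14

w1 = Tv₀ = (3·4 + (-3)·(-3) + (-5)·4 + (-3)·(-2); 4·4 + 7·(-3) + 6·4 + 4·(-2); 4·4 + 5·(-3) + 5·4 + (-1)·(-2); (-2)·4 + 4·(-3) + 1·4 + (-1)·(-2)) = (7, 11, 23, -14)
The requested component of w1 is -14.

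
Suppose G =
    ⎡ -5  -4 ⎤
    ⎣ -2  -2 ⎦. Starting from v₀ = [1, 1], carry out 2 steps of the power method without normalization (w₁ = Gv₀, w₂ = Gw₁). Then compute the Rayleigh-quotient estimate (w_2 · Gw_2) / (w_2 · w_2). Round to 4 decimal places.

λ ≈ -6.7030

w1 = Gv₀ = ((-5)·1 + (-4)·1; (-2)·1 + (-2)·1) = (-9, -4)
w2 = Gw1 = ((-5)·(-9) + (-4)·(-4); (-2)·(-9) + (-2)·(-4)) = (61, 26)
Gw2 = (-409, -174)
w2·Gw2 = 61·(-409) + 26·(-174) = -29473; w2·w2 = 61·61 + 26·26 = 4397
λ ≈ -29473/4397 = -6.7030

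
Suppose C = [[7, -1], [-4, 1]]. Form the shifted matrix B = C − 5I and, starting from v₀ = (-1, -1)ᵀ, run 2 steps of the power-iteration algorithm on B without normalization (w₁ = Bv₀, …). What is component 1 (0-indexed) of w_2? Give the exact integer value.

-28

B = C − 5I has rows (2, -1); (-4, -4)
w1 = Bv₀ = (2·(-1) + (-1)·(-1); (-4)·(-1) + (-4)·(-1)) = (-1, 8)
w2 = Bw1 = (2·(-1) + (-1)·8; (-4)·(-1) + (-4)·8) = (-10, -28)
Requested component of w2: -28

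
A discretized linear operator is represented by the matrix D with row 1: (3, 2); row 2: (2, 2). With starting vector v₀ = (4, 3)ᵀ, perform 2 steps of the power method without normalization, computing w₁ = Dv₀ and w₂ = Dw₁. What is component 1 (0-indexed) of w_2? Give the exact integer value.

64

w1 = Dv₀ = (3·4 + 2·3; 2·4 + 2·3) = (18, 14)
w2 = Dw1 = (3·18 + 2·14; 2·18 + 2·14) = (82, 64)
The requested component of w2 is 64.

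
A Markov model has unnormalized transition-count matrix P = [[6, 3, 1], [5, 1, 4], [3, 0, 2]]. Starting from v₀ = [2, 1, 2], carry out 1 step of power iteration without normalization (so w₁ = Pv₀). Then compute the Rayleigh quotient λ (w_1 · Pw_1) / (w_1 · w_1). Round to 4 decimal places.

λ ≈ 8.4253

w1 = Pv₀ = (6·2 + 3·1 + 1·2; 5·2 + 1·1 + 4·2; 3·2 + 0·1 + 2·2) = (17, 19, 10)
Pw1 = (169, 144, 71)
w1·Pw1 = 17·169 + 19·144 + 10·71 = 6319; w1·w1 = 17·17 + 19·19 + 10·10 = 750
λ ≈ 6319/750 = 8.4253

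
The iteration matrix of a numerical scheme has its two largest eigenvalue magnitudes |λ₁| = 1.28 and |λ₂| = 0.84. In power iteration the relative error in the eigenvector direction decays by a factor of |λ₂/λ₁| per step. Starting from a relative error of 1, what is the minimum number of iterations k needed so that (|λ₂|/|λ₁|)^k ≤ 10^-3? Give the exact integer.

|λ₂/λ₁| = 0.84/1.28 = 0.65625
Need k ≥ ln(10^-3) / ln(0.65625) = -6.9078 / -0.4212 ≈ 16.400
Smallest integer k satisfying the bound: 17

17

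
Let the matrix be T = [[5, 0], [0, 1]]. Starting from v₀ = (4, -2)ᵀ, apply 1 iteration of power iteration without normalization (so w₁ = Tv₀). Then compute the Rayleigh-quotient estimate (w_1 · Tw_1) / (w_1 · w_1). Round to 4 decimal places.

w1 = Tv₀ = (20, -2)
Tw1 = (100, -2)
w1·Tw1 = 20·100 + (-2)·(-2) = 2004; w1·w1 = 20·20 + (-2)·(-2) = 404
λ ≈ 2004/404 = 4.9604

4.9604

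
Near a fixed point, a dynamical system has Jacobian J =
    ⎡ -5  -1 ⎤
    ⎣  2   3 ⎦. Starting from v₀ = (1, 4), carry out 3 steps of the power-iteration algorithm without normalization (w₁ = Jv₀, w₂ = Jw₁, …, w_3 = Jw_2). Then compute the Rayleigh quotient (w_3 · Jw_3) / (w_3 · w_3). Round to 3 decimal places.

w1 = Jv₀ = ((-5)·1 + (-1)·4; 2·1 + 3·4) = (-9, 14)
w2 = Jw1 = ((-5)·(-9) + (-1)·14; 2·(-9) + 3·14) = (31, 24)
w3 = Jw2 = (-179, 134)
Jw3 = (761, 44)
w3·Jw3 = (-179)·761 + 134·44 = -130323; w3·w3 = (-179)·(-179) + 134·134 = 49997
λ ≈ -130323/49997 = -2.607

-2.607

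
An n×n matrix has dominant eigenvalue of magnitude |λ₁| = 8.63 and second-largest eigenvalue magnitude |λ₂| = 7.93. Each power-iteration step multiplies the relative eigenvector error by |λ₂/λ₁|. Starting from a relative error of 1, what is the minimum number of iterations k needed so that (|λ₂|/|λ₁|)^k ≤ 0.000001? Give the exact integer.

|λ₂/λ₁| = 7.93/8.63 = 0.91889
Need k ≥ ln(0.000001) / ln(0.91889) = -13.8155 / -0.0846 ≈ 163.320
Smallest integer k satisfying the bound: 164

164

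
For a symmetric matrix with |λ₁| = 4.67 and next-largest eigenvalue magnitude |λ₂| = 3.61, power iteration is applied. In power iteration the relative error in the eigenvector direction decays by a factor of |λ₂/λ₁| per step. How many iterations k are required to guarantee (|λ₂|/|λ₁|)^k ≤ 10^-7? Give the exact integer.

63

|λ₂/λ₁| = 3.61/4.67 = 0.77302
Need k ≥ ln(10^-7) / ln(0.77302) = -16.1181 / -0.2575 ≈ 62.606
Smallest integer k satisfying the bound: 63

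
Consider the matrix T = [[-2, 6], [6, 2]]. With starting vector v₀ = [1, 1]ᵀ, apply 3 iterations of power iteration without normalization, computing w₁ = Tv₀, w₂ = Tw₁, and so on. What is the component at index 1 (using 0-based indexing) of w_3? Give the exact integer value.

w1 = Tv₀ = ((-2)·1 + 6·1; 6·1 + 2·1) = (4, 8)
w2 = Tw1 = ((-2)·4 + 6·8; 6·4 + 2·8) = (40, 40)
w3 = Tw2 = (160, 320)
The requested component of w3 is 320.

320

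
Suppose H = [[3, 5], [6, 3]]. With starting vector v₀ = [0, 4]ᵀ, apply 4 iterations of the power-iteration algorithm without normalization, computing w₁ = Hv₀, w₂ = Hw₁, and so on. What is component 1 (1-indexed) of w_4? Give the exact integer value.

w1 = Hv₀ = (20, 12)
w2 = Hw1 = (120, 156)
w3 = Hw2 = (1140, 1188)
w4 = Hw3 = (9360, 10404)
The requested component of w4 is 9360.

9360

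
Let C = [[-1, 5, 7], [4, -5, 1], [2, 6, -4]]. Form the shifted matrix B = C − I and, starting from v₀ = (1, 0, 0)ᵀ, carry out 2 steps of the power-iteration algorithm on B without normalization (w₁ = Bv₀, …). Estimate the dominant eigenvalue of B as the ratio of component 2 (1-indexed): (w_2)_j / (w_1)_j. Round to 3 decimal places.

μ ≈ -7.500

B = C − I has rows (-2, 5, 7); (4, -6, 1); (2, 6, -5)
w1 = Bv₀ = ((-2)·1 + 5·0 + 7·0; 4·1 + (-6)·0 + 1·0; 2·1 + 6·0 + (-5)·0) = (-2, 4, 2)
w2 = Bw1 = ((-2)·(-2) + 5·4 + 7·2; 4·(-2) + (-6)·4 + 1·2; 2·(-2) + 6·4 + (-5)·2) = (38, -30, 10)
Ratio: -30/4 = -7.500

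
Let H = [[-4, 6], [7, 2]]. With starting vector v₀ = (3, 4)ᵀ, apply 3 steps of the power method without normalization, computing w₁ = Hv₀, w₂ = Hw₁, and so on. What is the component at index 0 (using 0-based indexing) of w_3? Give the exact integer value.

w1 = Hv₀ = ((-4)·3 + 6·4; 7·3 + 2·4) = (12, 29)
w2 = Hw1 = ((-4)·12 + 6·29; 7·12 + 2·29) = (126, 142)
w3 = Hw2 = (348, 1166)
The requested component of w3 is 348.

348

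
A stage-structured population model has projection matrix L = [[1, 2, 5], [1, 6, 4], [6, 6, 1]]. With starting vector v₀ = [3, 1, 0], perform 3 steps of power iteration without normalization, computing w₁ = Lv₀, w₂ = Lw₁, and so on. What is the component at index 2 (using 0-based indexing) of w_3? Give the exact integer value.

1896

w1 = Lv₀ = (1·3 + 2·1 + 5·0; 1·3 + 6·1 + 4·0; 6·3 + 6·1 + 1·0) = (5, 9, 24)
w2 = Lw1 = (1·5 + 2·9 + 5·24; 1·5 + 6·9 + 4·24; 6·5 + 6·9 + 1·24) = (143, 155, 108)
w3 = Lw2 = (993, 1505, 1896)
The requested component of w3 is 1896.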